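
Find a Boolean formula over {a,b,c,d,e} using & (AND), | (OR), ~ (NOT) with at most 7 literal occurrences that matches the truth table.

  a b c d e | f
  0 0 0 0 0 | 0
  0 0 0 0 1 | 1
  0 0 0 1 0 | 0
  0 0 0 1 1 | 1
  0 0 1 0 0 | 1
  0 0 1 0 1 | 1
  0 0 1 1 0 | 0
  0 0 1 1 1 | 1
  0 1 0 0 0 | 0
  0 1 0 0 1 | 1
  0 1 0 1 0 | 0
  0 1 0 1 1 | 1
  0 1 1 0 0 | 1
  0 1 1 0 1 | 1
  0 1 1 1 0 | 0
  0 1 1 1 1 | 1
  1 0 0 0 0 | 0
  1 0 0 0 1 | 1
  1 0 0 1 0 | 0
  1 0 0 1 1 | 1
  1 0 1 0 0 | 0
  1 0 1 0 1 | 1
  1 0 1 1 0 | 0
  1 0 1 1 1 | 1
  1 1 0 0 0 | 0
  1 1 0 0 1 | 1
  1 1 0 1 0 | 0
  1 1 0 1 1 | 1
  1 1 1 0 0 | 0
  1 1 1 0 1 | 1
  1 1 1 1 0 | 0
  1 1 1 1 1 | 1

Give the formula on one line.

  ~a = 11111111111111110000000000000000
  (~a | e) = 11111111111111110101010101010101
  ~e = 10101010101010101010101010101010
  ~d = 11001100110011001100110011001100
  (~e & ~d) = 10001000100010001000100010001000
  (c & (~e & ~d)) = 00001000000010000000100000001000
  (e | a) = 01010101010101011111111111111111
  ((c & (~e & ~d)) | (e | a)) = 01011101010111011111111111111111
  ((~a | e) & ((c & (~e & ~d)) | (e | a))) = 01011101010111010101010101010101

((~a | e) & ((c & (~e & ~d)) | (e | a)))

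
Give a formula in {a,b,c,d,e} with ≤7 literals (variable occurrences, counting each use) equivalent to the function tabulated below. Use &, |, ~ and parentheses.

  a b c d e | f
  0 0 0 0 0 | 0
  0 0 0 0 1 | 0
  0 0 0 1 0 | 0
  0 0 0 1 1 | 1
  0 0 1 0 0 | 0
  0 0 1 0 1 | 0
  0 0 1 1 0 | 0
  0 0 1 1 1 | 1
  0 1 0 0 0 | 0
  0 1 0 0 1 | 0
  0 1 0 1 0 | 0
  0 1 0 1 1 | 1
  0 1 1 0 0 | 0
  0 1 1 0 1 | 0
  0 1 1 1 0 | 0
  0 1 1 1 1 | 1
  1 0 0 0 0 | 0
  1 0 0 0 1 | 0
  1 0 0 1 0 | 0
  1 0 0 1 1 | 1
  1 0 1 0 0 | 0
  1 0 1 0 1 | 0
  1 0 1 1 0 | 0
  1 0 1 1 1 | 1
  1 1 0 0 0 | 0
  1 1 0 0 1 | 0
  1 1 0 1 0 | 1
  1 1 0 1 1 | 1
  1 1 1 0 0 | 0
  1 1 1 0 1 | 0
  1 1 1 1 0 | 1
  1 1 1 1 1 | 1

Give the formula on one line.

  (b | e) = 01010101111111110101010111111111
  (d & (b | e)) = 00010001001100110001000100110011
  (a & b) = 00000000000000000000000011111111
  (e | (a & b)) = 01010101010101010101010111111111
  ((d & (b | e)) & (e | (a & b))) = 00010001000100010001000100110011

((d & (b | e)) & (e | (a & b)))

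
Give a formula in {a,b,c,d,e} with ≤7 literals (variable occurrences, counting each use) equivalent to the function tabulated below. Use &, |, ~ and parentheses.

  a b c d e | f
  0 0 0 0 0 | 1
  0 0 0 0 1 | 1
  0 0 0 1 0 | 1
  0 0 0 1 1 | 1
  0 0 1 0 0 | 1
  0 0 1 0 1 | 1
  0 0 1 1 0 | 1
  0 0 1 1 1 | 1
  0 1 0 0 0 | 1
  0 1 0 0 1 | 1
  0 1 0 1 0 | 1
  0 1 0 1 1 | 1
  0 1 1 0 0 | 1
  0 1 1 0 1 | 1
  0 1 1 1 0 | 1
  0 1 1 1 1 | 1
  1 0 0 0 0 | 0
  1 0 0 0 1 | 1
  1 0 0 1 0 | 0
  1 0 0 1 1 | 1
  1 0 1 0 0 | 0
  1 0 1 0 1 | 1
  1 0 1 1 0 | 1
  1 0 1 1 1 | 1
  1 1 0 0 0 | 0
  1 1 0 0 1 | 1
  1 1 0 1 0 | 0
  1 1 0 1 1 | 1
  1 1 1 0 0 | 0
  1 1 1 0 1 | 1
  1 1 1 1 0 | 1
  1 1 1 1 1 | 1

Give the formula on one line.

  ~a = 11111111111111110000000000000000
  (d & c) = 00000011000000110000001100000011
  (~a | (d & c)) = 11111111111111110000001100000011
  (e | (~a | (d & c))) = 11111111111111110101011101010111

(e | (~a | (d & c)))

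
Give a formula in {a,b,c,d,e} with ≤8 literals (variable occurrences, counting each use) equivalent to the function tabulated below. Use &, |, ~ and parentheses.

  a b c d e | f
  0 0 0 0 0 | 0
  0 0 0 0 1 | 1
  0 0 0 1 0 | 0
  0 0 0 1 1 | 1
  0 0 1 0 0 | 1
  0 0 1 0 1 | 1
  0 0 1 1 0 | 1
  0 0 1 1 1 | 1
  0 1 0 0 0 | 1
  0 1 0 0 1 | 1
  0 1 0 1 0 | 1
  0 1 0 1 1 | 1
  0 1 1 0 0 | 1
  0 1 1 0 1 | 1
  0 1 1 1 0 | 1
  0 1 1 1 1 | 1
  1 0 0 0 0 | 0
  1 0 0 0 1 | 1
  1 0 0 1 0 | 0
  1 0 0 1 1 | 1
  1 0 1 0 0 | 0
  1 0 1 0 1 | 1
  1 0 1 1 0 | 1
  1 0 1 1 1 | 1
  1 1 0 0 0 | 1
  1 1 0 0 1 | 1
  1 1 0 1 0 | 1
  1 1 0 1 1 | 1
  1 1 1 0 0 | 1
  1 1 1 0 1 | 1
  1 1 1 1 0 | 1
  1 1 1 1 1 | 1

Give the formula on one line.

  (e | b) = 01010101111111110101010111111111
  ~a = 11111111111111110000000000000000
  (~a | d) = 11111111111111110011001100110011
  (c & (~a | d)) = 00001111000011110000001100000011
  ((e | b) | (c & (~a | d))) = 01011111111111110101011111111111

((e | b) | (c & (~a | d)))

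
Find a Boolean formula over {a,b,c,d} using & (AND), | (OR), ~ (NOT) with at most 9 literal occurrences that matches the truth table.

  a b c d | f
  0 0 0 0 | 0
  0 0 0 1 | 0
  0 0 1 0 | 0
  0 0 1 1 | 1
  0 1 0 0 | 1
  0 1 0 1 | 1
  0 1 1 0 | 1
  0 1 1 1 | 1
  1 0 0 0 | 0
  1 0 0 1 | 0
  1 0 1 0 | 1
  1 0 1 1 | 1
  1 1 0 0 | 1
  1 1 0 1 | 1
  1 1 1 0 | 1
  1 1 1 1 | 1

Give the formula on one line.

  ~a = 1111111100000000
  (b & ~a) = 0000111100000000
  ~c = 1100110011001100
  (b | c) = 0011111100111111
  (d & (b | c)) = 0001010100010101
  ((d & (b | c)) | a) = 0001010111111111
  (~c | ((d & (b | c)) | a)) = 1101110111111111
  (c & (~c | ((d & (b | c)) | a))) = 0001000100110011
  ((b & ~a) | (c & (~c | ((d & (b | c)) | a)))) = 0001111100110011
  (((b & ~a) | (c & (~c | ((d & (b | c)) | a)))) | b) = 0001111100111111

(((b & ~a) | (c & (~c | ((d & (b | c)) | a)))) | b)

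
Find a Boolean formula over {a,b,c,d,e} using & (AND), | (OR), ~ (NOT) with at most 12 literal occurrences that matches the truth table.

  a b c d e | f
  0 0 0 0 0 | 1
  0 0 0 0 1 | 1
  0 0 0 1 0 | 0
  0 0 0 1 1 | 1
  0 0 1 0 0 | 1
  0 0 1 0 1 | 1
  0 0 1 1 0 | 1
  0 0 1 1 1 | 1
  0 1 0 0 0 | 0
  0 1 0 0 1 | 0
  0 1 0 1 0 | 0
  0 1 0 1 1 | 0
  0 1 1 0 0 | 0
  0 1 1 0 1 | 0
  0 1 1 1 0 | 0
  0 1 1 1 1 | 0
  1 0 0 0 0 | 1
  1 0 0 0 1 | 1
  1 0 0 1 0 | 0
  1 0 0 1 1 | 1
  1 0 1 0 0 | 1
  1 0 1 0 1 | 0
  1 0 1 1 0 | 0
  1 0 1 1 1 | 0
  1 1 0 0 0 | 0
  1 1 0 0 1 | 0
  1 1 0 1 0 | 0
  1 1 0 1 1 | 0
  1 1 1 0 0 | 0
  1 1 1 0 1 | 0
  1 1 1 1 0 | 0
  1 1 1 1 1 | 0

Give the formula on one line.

((((~d | c) | (~c & e)) & ((~c | ~a) | (~d & ~e))) & ~b)

  ~d = 11001100110011001100110011001100
  (~d | c) = 11001111110011111100111111001111
  ~c = 11110000111100001111000011110000
  (~c & e) = 01010000010100000101000001010000
  ((~d | c) | (~c & e)) = 11011111110111111101111111011111
  ~a = 11111111111111110000000000000000
  (~c | ~a) = 11111111111111111111000011110000
  ~e = 10101010101010101010101010101010
  (~d & ~e) = 10001000100010001000100010001000
  ((~c | ~a) | (~d & ~e)) = 11111111111111111111100011111000
  (((~d | c) | (~c & e)) & ((~c | ~a) | (~d & ~e))) = 11011111110111111101100011011000
  ~b = 11111111000000001111111100000000
  ((((~d | c) | (~c & e)) & ((~c | ~a) | (~d & ~e))) & ~b) = 11011111000000001101100000000000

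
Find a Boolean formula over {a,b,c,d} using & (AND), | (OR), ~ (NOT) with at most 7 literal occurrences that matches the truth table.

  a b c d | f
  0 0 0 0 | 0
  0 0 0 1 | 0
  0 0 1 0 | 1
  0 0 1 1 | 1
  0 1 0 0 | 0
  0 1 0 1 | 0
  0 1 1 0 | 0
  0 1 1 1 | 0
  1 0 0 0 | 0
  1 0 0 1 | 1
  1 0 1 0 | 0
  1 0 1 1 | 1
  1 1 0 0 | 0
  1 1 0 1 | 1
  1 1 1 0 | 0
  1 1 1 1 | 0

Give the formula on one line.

  ~b = 1111000011110000
  ~c = 1100110011001100
  (b & ~c) = 0000110000001100
  (~b | (b & ~c)) = 1111110011111100
  (a | c) = 0011001111111111
  ((~b | (b & ~c)) & (a | c)) = 0011000011111100
  ~a = 1111111100000000
  (d | ~a) = 1111111101010101
  (((~b | (b & ~c)) & (a | c)) & (d | ~a)) = 0011000001010100

(((~b | (b & ~c)) & (a | c)) & (d | ~a))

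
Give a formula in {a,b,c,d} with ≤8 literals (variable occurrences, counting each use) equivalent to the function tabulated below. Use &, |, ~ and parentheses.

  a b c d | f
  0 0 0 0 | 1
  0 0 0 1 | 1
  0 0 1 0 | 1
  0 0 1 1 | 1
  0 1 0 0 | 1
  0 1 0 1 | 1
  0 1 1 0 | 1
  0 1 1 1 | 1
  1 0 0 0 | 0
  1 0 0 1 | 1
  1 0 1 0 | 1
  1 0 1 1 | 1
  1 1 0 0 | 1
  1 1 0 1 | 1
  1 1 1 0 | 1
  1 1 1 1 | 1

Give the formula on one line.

  (c | d) = 0111011101110111
  ~a = 1111111100000000
  ~c = 1100110011001100
  (~a & ~c) = 1100110000000000
  ~d = 1010101010101010
  ((~a & ~c) | ~d) = 1110111010101010
  (b | d) = 0101111101011111
  ((b | d) | ~a) = 1111111101011111
  (((~a & ~c) | ~d) & ((b | d) | ~a)) = 1110111000001010
  ((c | d) | (((~a & ~c) | ~d) & ((b | d) | ~a))) = 1111111101111111

((c | d) | (((~a & ~c) | ~d) & ((b | d) | ~a)))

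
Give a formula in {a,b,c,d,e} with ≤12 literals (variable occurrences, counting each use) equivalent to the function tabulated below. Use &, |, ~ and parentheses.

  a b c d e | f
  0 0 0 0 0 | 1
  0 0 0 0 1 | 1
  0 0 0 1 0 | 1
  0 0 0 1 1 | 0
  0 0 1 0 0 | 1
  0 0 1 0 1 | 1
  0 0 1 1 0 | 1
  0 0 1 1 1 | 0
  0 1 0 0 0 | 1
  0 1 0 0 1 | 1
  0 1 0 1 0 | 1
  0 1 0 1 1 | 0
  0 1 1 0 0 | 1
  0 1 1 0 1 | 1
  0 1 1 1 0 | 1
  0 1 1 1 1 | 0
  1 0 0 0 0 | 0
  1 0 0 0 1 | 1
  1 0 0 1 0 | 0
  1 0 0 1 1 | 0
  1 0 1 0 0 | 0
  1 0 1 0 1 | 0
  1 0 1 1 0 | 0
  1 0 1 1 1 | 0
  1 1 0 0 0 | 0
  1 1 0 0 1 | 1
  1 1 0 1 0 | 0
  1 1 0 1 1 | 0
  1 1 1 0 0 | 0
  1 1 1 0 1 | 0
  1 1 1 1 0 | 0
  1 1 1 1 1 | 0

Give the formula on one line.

(((e & (~c & (~d | (c | a)))) | ~a) & (~d | (~e & d)))

  ~c = 11110000111100001111000011110000
  ~d = 11001100110011001100110011001100
  (c | a) = 00001111000011111111111111111111
  (~d | (c | a)) = 11001111110011111111111111111111
  (~c & (~d | (c | a))) = 11000000110000001111000011110000
  (e & (~c & (~d | (c | a)))) = 01000000010000000101000001010000
  ~a = 11111111111111110000000000000000
  ((e & (~c & (~d | (c | a)))) | ~a) = 11111111111111110101000001010000
  ~e = 10101010101010101010101010101010
  (~e & d) = 00100010001000100010001000100010
  (~d | (~e & d)) = 11101110111011101110111011101110
  (((e & (~c & (~d | (c | a)))) | ~a) & (~d | (~e & d))) = 11101110111011100100000001000000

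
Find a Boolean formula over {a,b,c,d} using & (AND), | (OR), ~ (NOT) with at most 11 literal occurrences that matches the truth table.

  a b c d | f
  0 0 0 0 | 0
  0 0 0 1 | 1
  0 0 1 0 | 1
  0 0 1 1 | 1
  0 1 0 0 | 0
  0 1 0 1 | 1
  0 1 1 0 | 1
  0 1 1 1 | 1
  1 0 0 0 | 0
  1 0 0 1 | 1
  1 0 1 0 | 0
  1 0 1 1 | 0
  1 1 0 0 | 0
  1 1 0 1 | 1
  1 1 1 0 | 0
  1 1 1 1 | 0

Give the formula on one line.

  ~c = 1100110011001100
  (d & ~c) = 0100010001000100
  ~a = 1111111100000000
  (~a & c) = 0011001100000000
  (~c | (~a & c)) = 1111111111001100
  (b | c) = 0011111100111111
  ~d = 1010101010101010
  ((b | c) | ~d) = 1011111110111111
  ((~c | (~a & c)) & ((b | c) | ~d)) = 1011111110001100
  (((~c | (~a & c)) & ((b | c) | ~d)) & c) = 0011001100000000
  ((d & ~c) | (((~c | (~a & c)) & ((b | c) | ~d)) & c)) = 0111011101000100

((d & ~c) | (((~c | (~a & c)) & ((b | c) | ~d)) & c))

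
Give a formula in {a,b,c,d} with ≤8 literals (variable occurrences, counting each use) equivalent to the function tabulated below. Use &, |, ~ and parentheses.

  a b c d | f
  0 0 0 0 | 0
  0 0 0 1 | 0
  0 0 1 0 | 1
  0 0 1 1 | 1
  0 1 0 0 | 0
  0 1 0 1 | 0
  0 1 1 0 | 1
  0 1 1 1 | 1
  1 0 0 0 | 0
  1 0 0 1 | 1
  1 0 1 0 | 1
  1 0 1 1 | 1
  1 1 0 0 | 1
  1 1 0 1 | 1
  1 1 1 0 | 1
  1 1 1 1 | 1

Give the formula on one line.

(((a | c) & ((d & ~b) | (~c & (b | d)))) | c)

  (a | c) = 0011001111111111
  ~b = 1111000011110000
  (d & ~b) = 0101000001010000
  ~c = 1100110011001100
  (b | d) = 0101111101011111
  (~c & (b | d)) = 0100110001001100
  ((d & ~b) | (~c & (b | d))) = 0101110001011100
  ((a | c) & ((d & ~b) | (~c & (b | d)))) = 0001000001011100
  (((a | c) & ((d & ~b) | (~c & (b | d)))) | c) = 0011001101111111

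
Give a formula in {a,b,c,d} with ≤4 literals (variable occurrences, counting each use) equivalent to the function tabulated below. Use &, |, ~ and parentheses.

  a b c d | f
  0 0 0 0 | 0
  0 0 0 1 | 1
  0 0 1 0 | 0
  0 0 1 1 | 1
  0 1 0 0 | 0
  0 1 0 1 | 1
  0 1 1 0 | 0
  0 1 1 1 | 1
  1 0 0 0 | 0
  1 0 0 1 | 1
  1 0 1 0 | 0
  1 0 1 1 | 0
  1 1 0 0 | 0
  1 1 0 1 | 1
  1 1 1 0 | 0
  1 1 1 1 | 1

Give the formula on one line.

(d & (~c | (~a | b)))

  ~c = 1100110011001100
  ~a = 1111111100000000
  (~a | b) = 1111111100001111
  (~c | (~a | b)) = 1111111111001111
  (d & (~c | (~a | b))) = 0101010101000101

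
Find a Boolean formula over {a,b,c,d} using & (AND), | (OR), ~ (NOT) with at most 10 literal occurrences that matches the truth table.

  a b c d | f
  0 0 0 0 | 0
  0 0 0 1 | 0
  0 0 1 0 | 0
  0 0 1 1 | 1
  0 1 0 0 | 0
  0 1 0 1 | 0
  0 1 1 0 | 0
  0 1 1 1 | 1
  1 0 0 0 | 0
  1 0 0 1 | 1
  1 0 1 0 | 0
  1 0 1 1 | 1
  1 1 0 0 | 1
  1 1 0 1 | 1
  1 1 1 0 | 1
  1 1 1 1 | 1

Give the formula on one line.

  ~a = 1111111100000000
  (c | ~a) = 1111111100110011
  (d & (c | ~a)) = 0101010100010001
  (c & (d & (c | ~a))) = 0001000100010001
  (a | (c & (d & (c | ~a)))) = 0001000111111111
  (d | b) = 0101111101011111
  ((a | (c & (d & (c | ~a)))) & (d | b)) = 0001000101011111

((a | (c & (d & (c | ~a)))) & (d | b))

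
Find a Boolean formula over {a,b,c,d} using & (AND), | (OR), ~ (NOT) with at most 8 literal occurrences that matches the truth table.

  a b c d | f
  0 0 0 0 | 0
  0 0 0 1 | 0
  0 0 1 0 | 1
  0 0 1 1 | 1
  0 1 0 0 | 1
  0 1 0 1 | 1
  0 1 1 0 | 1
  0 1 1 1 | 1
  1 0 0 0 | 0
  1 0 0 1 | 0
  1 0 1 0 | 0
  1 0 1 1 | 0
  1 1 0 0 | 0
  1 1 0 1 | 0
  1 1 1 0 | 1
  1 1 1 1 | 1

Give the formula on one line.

(((b | ~a) & (c | b)) & (~a | c))

  ~a = 1111111100000000
  (b | ~a) = 1111111100001111
  (c | b) = 0011111100111111
  ((b | ~a) & (c | b)) = 0011111100001111
  (~a | c) = 1111111100110011
  (((b | ~a) & (c | b)) & (~a | c)) = 0011111100000011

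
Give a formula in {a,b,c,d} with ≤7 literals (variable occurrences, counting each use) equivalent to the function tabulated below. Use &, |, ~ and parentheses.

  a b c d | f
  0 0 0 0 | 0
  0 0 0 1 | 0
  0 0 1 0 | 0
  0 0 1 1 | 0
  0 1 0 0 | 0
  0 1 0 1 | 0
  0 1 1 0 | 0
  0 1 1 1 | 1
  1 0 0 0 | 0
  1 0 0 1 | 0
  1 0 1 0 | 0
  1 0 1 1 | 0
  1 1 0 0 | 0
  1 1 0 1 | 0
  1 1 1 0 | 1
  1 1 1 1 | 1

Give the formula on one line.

((c & b) & (a | (d & c)))

  (c & b) = 0000001100000011
  (d & c) = 0001000100010001
  (a | (d & c)) = 0001000111111111
  ((c & b) & (a | (d & c))) = 0000000100000011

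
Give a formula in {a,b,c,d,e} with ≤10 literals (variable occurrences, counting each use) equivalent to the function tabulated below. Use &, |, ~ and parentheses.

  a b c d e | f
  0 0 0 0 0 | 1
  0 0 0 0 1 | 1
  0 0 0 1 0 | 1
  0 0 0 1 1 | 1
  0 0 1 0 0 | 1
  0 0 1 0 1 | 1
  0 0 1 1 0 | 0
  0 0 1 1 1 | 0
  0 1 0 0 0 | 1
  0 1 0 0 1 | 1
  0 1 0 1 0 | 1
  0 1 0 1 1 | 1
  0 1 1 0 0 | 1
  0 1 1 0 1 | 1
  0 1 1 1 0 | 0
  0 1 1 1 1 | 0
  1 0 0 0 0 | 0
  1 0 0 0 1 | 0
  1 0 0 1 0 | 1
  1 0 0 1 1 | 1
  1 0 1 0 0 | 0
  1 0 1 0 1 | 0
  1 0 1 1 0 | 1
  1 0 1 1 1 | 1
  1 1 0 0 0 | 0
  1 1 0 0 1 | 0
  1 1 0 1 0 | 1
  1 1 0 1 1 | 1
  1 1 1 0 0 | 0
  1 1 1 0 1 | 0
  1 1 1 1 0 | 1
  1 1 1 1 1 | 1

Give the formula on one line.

((((d | c) & (~c & ~a)) | (~a & ~d)) | (a & d))

  (d | c) = 00111111001111110011111100111111
  ~c = 11110000111100001111000011110000
  ~a = 11111111111111110000000000000000
  (~c & ~a) = 11110000111100000000000000000000
  ((d | c) & (~c & ~a)) = 00110000001100000000000000000000
  ~d = 11001100110011001100110011001100
  (~a & ~d) = 11001100110011000000000000000000
  (((d | c) & (~c & ~a)) | (~a & ~d)) = 11111100111111000000000000000000
  (a & d) = 00000000000000000011001100110011
  ((((d | c) & (~c & ~a)) | (~a & ~d)) | (a & d)) = 11111100111111000011001100110011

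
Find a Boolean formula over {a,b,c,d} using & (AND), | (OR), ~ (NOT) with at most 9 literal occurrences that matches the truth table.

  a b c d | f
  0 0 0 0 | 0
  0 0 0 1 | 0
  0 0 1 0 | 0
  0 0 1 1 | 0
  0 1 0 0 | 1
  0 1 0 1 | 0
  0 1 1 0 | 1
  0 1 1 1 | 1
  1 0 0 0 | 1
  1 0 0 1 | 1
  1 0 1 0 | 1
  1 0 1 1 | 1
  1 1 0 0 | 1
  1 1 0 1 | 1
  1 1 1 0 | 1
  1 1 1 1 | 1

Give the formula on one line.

  ~d = 1010101010101010
  (b | ~d) = 1010111110101111
  ((b | ~d) & c) = 0010001100100011
  (((b | ~d) & c) | ~d) = 1010101110101011
  ~b = 1111000011110000
  ~c = 1100110011001100
  (~b & ~c) = 1100000011000000
  ((~b & ~c) & d) = 0100000001000000
  (((~b & ~c) & d) | b) = 0100111101001111
  ((((b | ~d) & c) | ~d) & (((~b & ~c) & d) | b)) = 0000101100001011
  (((((b | ~d) & c) | ~d) & (((~b & ~c) & d) | b)) | a) = 0000101111111111

(((((b | ~d) & c) | ~d) & (((~b & ~c) & d) | b)) | a)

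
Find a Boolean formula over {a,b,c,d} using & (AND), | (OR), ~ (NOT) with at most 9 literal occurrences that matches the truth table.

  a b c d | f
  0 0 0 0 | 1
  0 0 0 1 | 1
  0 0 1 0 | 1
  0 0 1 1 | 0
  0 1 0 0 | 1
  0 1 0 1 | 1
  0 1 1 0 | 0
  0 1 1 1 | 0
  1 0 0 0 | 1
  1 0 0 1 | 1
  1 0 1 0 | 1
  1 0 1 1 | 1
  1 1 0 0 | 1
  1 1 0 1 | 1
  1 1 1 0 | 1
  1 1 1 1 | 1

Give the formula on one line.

  ~c = 1100110011001100
  (~c | a) = 1100110011111111
  ~a = 1111111100000000
  ~b = 1111000011110000
  ~d = 1010101010101010
  (~d | a) = 1010101011111111
  (~b & (~d | a)) = 1010000011110000
  (~a & (~b & (~d | a))) = 1010000000000000
  ((~c | a) | (~a & (~b & (~d | a)))) = 1110110011111111

((~c | a) | (~a & (~b & (~d | a))))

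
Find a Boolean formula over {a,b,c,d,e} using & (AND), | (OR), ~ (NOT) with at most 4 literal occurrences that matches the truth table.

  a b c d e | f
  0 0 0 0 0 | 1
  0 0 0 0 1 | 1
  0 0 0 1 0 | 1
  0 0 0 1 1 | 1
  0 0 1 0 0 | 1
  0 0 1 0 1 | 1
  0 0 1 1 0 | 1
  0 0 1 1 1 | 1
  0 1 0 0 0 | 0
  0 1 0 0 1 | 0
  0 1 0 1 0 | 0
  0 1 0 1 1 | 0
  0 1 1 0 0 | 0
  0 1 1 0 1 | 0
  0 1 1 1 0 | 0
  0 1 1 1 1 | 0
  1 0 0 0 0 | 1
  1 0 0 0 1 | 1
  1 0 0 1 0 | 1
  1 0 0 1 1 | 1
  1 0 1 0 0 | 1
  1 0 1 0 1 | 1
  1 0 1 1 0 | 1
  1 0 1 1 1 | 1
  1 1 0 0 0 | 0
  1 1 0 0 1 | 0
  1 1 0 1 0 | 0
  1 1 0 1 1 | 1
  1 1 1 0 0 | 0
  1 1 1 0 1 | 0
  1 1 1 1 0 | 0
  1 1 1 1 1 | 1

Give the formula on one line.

  (d & a) = 00000000000000000011001100110011
  (e & (d & a)) = 00000000000000000001000100010001
  ~b = 11111111000000001111111100000000
  ((e & (d & a)) | ~b) = 11111111000000001111111100010001

((e & (d & a)) | ~b)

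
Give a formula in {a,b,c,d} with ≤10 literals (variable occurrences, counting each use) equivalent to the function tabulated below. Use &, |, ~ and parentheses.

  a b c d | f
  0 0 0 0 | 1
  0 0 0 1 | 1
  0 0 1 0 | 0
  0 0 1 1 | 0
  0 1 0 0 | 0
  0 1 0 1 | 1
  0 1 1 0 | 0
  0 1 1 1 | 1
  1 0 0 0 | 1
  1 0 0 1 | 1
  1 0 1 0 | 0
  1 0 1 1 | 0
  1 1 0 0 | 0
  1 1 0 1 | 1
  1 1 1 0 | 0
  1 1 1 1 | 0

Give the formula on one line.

  ~c = 1100110011001100
  (d | ~c) = 1101110111011101
  ((d | ~c) & c) = 0001000100010001
  ~b = 1111000011110000
  (((d | ~c) & c) | ~b) = 1111000111110001
  (d | (((d | ~c) & c) | ~b)) = 1111010111110101
  ~a = 1111111100000000
  (c & b) = 0000001100000011
  (~a & (c & b)) = 0000001100000000
  (~c | (~a & (c & b))) = 1100111111001100
  ((d | (((d | ~c) & c) | ~b)) & (~c | (~a & (c & b)))) = 1100010111000100

((d | (((d | ~c) & c) | ~b)) & (~c | (~a & (c & b))))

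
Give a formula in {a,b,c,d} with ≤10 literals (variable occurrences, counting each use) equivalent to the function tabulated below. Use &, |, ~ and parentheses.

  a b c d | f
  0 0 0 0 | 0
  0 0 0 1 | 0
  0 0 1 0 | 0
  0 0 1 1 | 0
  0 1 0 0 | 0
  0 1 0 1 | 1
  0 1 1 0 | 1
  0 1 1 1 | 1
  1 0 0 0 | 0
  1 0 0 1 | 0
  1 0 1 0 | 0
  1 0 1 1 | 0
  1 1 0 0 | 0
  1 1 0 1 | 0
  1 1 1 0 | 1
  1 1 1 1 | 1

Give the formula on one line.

(((~a | c) & (d | c)) & (b & (d | c)))

  ~a = 1111111100000000
  (~a | c) = 1111111100110011
  (d | c) = 0111011101110111
  ((~a | c) & (d | c)) = 0111011100110011
  (b & (d | c)) = 0000011100000111
  (((~a | c) & (d | c)) & (b & (d | c))) = 0000011100000011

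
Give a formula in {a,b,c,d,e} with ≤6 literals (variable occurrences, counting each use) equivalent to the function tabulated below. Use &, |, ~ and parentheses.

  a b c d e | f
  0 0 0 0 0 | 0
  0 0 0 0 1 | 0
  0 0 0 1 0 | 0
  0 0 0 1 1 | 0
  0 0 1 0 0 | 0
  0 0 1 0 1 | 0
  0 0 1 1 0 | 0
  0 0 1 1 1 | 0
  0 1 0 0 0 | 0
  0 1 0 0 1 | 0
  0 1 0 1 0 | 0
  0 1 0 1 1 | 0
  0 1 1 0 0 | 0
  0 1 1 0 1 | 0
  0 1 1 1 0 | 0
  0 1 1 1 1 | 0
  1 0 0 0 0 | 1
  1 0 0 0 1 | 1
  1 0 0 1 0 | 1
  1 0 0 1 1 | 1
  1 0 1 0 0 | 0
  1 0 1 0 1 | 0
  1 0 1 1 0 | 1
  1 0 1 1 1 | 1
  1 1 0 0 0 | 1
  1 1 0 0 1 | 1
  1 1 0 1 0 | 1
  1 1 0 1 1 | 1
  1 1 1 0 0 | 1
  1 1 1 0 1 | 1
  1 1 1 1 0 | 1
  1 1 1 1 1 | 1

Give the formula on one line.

  ~c = 11110000111100001111000011110000
  (b | ~c) = 11110000111111111111000011111111
  (d | (b | ~c)) = 11110011111111111111001111111111
  ((d | (b | ~c)) & a) = 00000000000000001111001111111111

((d | (b | ~c)) & a)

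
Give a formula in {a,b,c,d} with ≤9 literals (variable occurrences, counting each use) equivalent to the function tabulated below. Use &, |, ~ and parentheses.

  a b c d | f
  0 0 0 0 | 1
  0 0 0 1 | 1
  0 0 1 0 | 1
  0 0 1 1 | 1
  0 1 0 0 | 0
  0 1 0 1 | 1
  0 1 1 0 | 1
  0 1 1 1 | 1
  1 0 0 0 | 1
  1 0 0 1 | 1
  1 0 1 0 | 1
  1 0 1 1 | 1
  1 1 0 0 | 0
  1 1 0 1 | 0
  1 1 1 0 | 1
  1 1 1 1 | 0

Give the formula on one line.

  ~a = 1111111100000000
  (d & ~a) = 0101010100000000
  ~d = 1010101010101010
  (~a | ~d) = 1111111110101010
  ((~a | ~d) & c) = 0011001100100010
  ~b = 1111000011110000
  (((~a | ~d) & c) | ~b) = 1111001111110010
  ((d & ~a) | (((~a | ~d) & c) | ~b)) = 1111011111110010

((d & ~a) | (((~a | ~d) & c) | ~b))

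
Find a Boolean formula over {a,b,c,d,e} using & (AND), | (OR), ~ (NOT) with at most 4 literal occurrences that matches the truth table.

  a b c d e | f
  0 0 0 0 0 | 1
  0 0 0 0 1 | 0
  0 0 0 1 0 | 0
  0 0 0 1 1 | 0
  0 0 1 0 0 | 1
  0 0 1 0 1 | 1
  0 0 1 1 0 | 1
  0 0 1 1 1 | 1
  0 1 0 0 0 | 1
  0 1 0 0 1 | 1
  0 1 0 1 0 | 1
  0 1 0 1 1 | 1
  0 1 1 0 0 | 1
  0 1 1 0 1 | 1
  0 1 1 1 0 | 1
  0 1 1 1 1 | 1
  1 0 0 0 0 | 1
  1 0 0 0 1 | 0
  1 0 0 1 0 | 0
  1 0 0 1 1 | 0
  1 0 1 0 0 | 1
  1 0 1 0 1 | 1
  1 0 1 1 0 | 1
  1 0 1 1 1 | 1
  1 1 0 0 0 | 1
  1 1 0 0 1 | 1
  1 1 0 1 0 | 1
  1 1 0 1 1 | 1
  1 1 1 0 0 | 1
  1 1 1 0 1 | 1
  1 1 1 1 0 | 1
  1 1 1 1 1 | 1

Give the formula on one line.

  (b | c) = 00001111111111110000111111111111
  ~d = 11001100110011001100110011001100
  ~e = 10101010101010101010101010101010
  (~d & ~e) = 10001000100010001000100010001000
  ((b | c) | (~d & ~e)) = 10001111111111111000111111111111

((b | c) | (~d & ~e))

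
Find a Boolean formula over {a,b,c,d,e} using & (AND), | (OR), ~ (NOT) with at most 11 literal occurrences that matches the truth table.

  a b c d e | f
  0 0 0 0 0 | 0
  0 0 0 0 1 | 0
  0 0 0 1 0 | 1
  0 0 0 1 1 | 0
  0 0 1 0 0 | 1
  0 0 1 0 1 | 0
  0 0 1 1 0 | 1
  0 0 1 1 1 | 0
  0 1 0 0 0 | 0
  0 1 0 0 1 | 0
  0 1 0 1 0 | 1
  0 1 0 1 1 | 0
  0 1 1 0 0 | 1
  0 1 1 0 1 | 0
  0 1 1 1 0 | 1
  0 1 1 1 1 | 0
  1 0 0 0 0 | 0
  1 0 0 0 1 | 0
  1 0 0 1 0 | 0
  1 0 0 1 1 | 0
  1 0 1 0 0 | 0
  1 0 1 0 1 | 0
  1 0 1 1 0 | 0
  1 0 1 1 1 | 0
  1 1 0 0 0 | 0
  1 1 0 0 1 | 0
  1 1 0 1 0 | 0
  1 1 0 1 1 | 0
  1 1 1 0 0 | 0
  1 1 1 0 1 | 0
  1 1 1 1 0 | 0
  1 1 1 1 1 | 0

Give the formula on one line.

((~a & ~e) & ((d | c) | (((~b | ~a) & a) & ~e)))

  ~a = 11111111111111110000000000000000
  ~e = 10101010101010101010101010101010
  (~a & ~e) = 10101010101010100000000000000000
  (d | c) = 00111111001111110011111100111111
  ~b = 11111111000000001111111100000000
  (~b | ~a) = 11111111111111111111111100000000
  ((~b | ~a) & a) = 00000000000000001111111100000000
  (((~b | ~a) & a) & ~e) = 00000000000000001010101000000000
  ((d | c) | (((~b | ~a) & a) & ~e)) = 00111111001111111011111100111111
  ((~a & ~e) & ((d | c) | (((~b | ~a) & a) & ~e))) = 00101010001010100000000000000000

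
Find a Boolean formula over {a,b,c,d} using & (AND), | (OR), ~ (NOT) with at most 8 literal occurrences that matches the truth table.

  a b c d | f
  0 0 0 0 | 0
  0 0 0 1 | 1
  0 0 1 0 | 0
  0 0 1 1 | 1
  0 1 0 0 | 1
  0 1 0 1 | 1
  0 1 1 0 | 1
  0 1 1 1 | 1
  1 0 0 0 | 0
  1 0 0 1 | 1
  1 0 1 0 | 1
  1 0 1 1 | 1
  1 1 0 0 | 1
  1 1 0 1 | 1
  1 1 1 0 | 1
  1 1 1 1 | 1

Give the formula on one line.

  ~d = 1010101010101010
  (a & ~d) = 0000000010101010
  ~a = 1111111100000000
  (a | d) = 0101010111111111
  (~a & (a | d)) = 0101010100000000
  (c | (~a & (a | d))) = 0111011100110011
  ((a & ~d) & (c | (~a & (a | d)))) = 0000000000100010
  (d | b) = 0101111101011111
  (((a & ~d) & (c | (~a & (a | d)))) | (d | b)) = 0101111101111111

(((a & ~d) & (c | (~a & (a | d)))) | (d | b))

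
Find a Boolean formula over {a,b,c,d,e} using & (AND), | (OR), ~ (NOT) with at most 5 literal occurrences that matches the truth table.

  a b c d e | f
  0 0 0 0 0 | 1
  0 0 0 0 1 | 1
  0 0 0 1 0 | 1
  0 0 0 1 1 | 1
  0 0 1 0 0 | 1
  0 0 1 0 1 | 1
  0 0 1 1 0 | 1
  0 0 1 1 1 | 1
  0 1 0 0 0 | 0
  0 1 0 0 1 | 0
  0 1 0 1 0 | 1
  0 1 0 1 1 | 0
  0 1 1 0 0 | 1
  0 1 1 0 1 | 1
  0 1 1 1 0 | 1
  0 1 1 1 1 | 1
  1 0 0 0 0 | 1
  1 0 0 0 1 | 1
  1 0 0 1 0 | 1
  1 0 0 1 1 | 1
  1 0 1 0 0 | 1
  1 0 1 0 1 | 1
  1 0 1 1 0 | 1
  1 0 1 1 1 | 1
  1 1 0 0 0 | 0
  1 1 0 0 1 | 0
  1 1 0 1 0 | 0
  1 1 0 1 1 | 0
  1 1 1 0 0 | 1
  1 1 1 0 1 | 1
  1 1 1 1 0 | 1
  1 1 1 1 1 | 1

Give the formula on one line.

((~a & (~e & d)) | (~b | c))

  ~a = 11111111111111110000000000000000
  ~e = 10101010101010101010101010101010
  (~e & d) = 00100010001000100010001000100010
  (~a & (~e & d)) = 00100010001000100000000000000000
  ~b = 11111111000000001111111100000000
  (~b | c) = 11111111000011111111111100001111
  ((~a & (~e & d)) | (~b | c)) = 11111111001011111111111100001111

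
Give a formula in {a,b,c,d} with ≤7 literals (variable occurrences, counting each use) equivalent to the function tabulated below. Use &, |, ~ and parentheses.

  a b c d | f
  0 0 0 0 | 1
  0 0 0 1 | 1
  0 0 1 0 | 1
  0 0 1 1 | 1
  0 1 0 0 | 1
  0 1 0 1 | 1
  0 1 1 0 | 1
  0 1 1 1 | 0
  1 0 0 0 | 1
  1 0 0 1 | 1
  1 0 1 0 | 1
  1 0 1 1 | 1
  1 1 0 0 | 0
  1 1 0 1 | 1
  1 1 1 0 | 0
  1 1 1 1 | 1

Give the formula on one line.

(~b | ((~a & (~d | ~c)) | (a & (d & b))))

  ~b = 1111000011110000
  ~a = 1111111100000000
  ~d = 1010101010101010
  ~c = 1100110011001100
  (~d | ~c) = 1110111011101110
  (~a & (~d | ~c)) = 1110111000000000
  (d & b) = 0000010100000101
  (a & (d & b)) = 0000000000000101
  ((~a & (~d | ~c)) | (a & (d & b))) = 1110111000000101
  (~b | ((~a & (~d | ~c)) | (a & (d & b)))) = 1111111011110101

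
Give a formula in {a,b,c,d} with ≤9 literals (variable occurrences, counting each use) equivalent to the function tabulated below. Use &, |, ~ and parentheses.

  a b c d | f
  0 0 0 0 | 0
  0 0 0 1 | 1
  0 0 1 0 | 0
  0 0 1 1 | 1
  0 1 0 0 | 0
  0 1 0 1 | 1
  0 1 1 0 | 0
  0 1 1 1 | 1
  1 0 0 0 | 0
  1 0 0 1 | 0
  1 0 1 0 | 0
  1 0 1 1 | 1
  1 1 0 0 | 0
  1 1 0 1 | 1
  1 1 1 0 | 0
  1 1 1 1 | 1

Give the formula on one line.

(d & (((a | ~b) & (b | c)) | ~a))

  ~b = 1111000011110000
  (a | ~b) = 1111000011111111
  (b | c) = 0011111100111111
  ((a | ~b) & (b | c)) = 0011000000111111
  ~a = 1111111100000000
  (((a | ~b) & (b | c)) | ~a) = 1111111100111111
  (d & (((a | ~b) & (b | c)) | ~a)) = 0101010100010101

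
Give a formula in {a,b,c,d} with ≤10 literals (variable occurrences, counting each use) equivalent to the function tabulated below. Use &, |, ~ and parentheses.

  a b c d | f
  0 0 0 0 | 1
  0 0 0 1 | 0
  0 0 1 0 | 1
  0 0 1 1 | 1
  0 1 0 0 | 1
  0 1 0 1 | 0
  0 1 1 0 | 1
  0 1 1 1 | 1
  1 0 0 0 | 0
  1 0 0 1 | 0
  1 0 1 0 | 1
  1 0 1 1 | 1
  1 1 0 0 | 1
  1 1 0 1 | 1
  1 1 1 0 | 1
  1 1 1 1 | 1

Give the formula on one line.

(((~d | a) | c) & ((a & c) | (b | ~a)))

  ~d = 1010101010101010
  (~d | a) = 1010101011111111
  ((~d | a) | c) = 1011101111111111
  (a & c) = 0000000000110011
  ~a = 1111111100000000
  (b | ~a) = 1111111100001111
  ((a & c) | (b | ~a)) = 1111111100111111
  (((~d | a) | c) & ((a & c) | (b | ~a))) = 1011101100111111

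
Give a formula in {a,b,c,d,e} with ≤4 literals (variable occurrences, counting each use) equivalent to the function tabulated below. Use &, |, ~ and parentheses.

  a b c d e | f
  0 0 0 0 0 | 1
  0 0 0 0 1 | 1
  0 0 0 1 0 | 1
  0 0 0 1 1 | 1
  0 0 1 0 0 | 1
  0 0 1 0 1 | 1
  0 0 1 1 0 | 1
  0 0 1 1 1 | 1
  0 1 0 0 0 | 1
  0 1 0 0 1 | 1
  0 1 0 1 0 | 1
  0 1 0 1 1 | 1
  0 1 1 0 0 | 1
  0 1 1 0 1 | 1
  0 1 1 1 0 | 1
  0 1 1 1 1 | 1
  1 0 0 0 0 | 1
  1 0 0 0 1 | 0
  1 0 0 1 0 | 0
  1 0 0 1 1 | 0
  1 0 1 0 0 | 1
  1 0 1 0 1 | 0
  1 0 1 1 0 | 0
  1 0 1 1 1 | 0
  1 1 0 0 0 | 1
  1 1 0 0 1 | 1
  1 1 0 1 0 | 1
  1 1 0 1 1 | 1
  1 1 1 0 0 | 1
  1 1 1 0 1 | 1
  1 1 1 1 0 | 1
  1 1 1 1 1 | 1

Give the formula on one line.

((b | ~a) | (~e & ~d))

  ~a = 11111111111111110000000000000000
  (b | ~a) = 11111111111111110000000011111111
  ~e = 10101010101010101010101010101010
  ~d = 11001100110011001100110011001100
  (~e & ~d) = 10001000100010001000100010001000
  ((b | ~a) | (~e & ~d)) = 11111111111111111000100011111111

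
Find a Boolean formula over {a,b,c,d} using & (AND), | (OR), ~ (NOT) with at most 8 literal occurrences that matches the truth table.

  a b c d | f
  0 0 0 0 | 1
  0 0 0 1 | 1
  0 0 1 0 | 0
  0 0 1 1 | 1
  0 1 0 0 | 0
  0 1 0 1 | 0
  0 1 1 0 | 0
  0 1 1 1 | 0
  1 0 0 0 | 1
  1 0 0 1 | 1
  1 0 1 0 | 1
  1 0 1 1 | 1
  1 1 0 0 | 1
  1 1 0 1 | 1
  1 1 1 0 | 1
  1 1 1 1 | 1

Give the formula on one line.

(a | (~b & (~c | (b | (~a & d)))))

  ~b = 1111000011110000
  ~c = 1100110011001100
  ~a = 1111111100000000
  (~a & d) = 0101010100000000
  (b | (~a & d)) = 0101111100001111
  (~c | (b | (~a & d))) = 1101111111001111
  (~b & (~c | (b | (~a & d)))) = 1101000011000000
  (a | (~b & (~c | (b | (~a & d))))) = 1101000011111111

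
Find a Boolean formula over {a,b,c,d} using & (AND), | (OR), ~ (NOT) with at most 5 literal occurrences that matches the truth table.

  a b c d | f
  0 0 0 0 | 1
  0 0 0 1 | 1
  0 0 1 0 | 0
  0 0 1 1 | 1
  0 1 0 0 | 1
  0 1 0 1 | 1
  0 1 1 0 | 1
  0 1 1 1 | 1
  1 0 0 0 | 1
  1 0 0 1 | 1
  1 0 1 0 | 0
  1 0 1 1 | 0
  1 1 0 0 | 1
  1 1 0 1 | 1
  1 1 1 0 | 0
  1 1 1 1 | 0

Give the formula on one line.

  ~a = 1111111100000000
  (b | d) = 0101111101011111
  ((b | d) & c) = 0001001100010011
  (~a & ((b | d) & c)) = 0001001100000000
  ~c = 1100110011001100
  ((~a & ((b | d) & c)) | ~c) = 1101111111001100

((~a & ((b | d) & c)) | ~c)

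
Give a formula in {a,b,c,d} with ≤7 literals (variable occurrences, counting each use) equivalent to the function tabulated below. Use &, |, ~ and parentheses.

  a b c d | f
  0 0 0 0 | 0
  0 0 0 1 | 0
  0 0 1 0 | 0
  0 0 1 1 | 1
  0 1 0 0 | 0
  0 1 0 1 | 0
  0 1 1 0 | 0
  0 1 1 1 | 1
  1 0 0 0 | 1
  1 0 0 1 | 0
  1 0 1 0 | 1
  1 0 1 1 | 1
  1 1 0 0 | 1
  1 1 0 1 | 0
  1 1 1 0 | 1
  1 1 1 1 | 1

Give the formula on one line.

  ~d = 1010101010101010
  (a & ~d) = 0000000010101010
  (d & c) = 0001000100010001
  ((a & ~d) | (d & c)) = 0001000110111011

((a & ~d) | (d & c))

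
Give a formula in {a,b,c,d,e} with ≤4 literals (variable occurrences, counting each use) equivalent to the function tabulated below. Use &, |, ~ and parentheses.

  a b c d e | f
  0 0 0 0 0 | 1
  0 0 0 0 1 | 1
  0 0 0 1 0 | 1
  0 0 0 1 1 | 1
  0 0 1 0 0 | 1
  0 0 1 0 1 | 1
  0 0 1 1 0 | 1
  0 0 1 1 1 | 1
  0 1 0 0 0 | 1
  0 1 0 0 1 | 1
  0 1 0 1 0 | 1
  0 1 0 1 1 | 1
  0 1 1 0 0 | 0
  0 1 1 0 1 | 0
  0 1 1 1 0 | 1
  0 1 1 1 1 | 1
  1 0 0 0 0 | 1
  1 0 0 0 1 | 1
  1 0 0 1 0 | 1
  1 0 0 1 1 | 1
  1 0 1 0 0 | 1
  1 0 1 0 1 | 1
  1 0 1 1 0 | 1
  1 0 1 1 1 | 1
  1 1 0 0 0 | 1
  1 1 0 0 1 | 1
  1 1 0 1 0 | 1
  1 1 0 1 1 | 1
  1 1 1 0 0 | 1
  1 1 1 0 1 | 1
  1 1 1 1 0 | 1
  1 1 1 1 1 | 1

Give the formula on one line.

  ~c = 11110000111100001111000011110000
  (a | ~c) = 11110000111100001111111111111111
  ~b = 11111111000000001111111100000000
  (d | ~b) = 11111111001100111111111100110011
  ((a | ~c) | (d | ~b)) = 11111111111100111111111111111111

((a | ~c) | (d | ~b))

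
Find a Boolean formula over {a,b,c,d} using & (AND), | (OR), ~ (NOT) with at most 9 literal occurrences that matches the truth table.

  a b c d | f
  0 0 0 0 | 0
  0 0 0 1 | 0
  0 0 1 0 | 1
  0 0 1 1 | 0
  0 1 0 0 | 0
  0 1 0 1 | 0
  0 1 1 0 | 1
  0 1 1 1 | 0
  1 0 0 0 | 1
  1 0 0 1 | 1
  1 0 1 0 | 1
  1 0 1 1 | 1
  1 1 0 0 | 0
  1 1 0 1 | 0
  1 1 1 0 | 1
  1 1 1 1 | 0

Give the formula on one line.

((~d & c) | ((a | (~d & ~b)) & ((a | d) & ~b)))

  ~d = 1010101010101010
  (~d & c) = 0010001000100010
  ~b = 1111000011110000
  (~d & ~b) = 1010000010100000
  (a | (~d & ~b)) = 1010000011111111
  (a | d) = 0101010111111111
  ((a | d) & ~b) = 0101000011110000
  ((a | (~d & ~b)) & ((a | d) & ~b)) = 0000000011110000
  ((~d & c) | ((a | (~d & ~b)) & ((a | d) & ~b))) = 0010001011110010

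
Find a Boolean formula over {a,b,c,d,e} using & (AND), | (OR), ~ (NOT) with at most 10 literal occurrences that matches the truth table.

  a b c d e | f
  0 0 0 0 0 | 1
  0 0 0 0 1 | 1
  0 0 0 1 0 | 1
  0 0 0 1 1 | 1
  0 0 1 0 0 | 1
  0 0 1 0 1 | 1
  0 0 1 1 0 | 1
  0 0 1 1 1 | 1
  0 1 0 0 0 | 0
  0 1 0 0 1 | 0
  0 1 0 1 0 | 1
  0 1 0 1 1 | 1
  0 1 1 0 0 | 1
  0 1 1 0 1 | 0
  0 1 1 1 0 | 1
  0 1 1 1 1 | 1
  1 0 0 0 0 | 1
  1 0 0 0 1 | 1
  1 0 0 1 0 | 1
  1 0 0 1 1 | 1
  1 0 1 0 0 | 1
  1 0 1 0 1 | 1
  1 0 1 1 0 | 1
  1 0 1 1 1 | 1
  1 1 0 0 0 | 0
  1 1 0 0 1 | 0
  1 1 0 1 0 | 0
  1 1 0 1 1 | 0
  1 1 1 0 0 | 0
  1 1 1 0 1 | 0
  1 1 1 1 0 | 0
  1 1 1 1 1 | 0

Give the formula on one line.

((d & ~a) | (((d | c) & ((~a & b) & ~e)) | ~b))

  ~a = 11111111111111110000000000000000
  (d & ~a) = 00110011001100110000000000000000
  (d | c) = 00111111001111110011111100111111
  (~a & b) = 00000000111111110000000000000000
  ~e = 10101010101010101010101010101010
  ((~a & b) & ~e) = 00000000101010100000000000000000
  ((d | c) & ((~a & b) & ~e)) = 00000000001010100000000000000000
  ~b = 11111111000000001111111100000000
  (((d | c) & ((~a & b) & ~e)) | ~b) = 11111111001010101111111100000000
  ((d & ~a) | (((d | c) & ((~a & b) & ~e)) | ~b)) = 11111111001110111111111100000000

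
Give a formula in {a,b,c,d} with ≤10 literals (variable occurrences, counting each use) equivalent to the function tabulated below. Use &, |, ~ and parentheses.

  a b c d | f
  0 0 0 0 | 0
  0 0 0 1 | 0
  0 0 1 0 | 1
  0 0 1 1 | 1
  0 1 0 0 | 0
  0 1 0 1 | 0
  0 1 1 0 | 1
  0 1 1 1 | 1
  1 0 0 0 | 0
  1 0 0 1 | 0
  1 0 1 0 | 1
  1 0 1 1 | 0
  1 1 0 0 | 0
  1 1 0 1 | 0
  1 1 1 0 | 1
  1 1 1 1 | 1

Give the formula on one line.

  ~d = 1010101010101010
  ~a = 1111111100000000
  (~d | ~a) = 1111111110101010
  (c | b) = 0011111100111111
  ((~d | ~a) & (c | b)) = 0011111100101010
  (((~d | ~a) & (c | b)) & c) = 0011001100100010
  (~d | b) = 1010111110101111
  (c & (~d | b)) = 0010001100100011
  ((((~d | ~a) & (c | b)) & c) | (c & (~d | b))) = 0011001100100011

((((~d | ~a) & (c | b)) & c) | (c & (~d | b)))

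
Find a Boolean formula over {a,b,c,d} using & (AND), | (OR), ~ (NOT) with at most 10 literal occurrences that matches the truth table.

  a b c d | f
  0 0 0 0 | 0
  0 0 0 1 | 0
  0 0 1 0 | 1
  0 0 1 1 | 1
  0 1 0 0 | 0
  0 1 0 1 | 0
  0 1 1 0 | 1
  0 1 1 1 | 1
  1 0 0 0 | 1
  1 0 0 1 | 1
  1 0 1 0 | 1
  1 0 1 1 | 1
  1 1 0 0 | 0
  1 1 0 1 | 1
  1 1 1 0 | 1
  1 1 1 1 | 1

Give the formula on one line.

  (a | c) = 0011001111111111
  ~b = 1111000011110000
  ~c = 1100110011001100
  (a & ~c) = 0000000011001100
  (~b & (a & ~c)) = 0000000011000000
  ~d = 1010101010101010
  ~a = 1111111100000000
  (~d & ~a) = 1010101000000000
  ((~d & ~a) | d) = 1111111101010101
  ((~b & (a & ~c)) | ((~d & ~a) | d)) = 1111111111010101
  ((a | c) & ((~b & (a & ~c)) | ((~d & ~a) | d))) = 0011001111010101
  (c | ((a | c) & ((~b & (a & ~c)) | ((~d & ~a) | d)))) = 0011001111110111

(c | ((a | c) & ((~b & (a & ~c)) | ((~d & ~a) | d))))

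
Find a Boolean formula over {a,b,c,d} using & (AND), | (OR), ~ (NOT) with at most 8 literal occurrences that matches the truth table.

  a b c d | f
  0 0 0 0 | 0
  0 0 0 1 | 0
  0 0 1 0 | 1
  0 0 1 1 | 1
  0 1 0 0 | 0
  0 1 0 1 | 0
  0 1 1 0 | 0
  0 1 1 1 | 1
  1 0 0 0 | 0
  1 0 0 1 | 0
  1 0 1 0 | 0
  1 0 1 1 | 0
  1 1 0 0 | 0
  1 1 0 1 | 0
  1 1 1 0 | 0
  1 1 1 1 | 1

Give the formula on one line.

  ~b = 1111000011110000
  (~b | d) = 1111010111110101
  (c & (~b | d)) = 0011000100110001
  ~a = 1111111100000000
  (b | ~a) = 1111111100001111
  ((c & (~b | d)) & (b | ~a)) = 0011000100000001

((c & (~b | d)) & (b | ~a))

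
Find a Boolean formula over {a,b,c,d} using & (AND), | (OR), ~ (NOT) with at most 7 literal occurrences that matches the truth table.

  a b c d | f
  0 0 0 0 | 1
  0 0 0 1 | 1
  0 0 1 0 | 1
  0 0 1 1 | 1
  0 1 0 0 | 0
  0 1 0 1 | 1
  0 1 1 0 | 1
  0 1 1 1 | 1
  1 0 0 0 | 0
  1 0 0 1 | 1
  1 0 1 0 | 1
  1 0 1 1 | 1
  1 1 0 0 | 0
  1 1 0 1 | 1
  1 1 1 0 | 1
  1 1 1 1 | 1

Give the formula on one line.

((c | d) | ((~b | a) & ~a))

  (c | d) = 0111011101110111
  ~b = 1111000011110000
  (~b | a) = 1111000011111111
  ~a = 1111111100000000
  ((~b | a) & ~a) = 1111000000000000
  ((c | d) | ((~b | a) & ~a)) = 1111011101110111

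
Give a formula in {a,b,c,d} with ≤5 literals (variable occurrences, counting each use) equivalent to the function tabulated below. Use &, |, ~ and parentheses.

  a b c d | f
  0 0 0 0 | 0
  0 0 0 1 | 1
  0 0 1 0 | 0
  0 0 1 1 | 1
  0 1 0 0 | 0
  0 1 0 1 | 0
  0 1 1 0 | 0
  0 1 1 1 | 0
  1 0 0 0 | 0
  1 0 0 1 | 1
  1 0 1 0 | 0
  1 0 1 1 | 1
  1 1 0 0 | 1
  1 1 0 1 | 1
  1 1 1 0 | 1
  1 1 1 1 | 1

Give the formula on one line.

((a & b) | (d & ~b))

  (a & b) = 0000000000001111
  ~b = 1111000011110000
  (d & ~b) = 0101000001010000
  ((a & b) | (d & ~b)) = 0101000001011111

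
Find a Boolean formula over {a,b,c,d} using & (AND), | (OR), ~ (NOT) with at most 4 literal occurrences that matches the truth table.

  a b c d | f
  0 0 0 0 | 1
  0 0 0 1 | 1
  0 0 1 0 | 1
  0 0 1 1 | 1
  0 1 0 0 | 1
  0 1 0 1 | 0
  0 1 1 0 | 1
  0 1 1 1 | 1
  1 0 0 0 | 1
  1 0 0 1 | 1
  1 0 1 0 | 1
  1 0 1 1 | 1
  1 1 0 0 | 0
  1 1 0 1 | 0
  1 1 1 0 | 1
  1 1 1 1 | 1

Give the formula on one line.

((~a & ~d) | (c | ~b))

  ~a = 1111111100000000
  ~d = 1010101010101010
  (~a & ~d) = 1010101000000000
  ~b = 1111000011110000
  (c | ~b) = 1111001111110011
  ((~a & ~d) | (c | ~b)) = 1111101111110011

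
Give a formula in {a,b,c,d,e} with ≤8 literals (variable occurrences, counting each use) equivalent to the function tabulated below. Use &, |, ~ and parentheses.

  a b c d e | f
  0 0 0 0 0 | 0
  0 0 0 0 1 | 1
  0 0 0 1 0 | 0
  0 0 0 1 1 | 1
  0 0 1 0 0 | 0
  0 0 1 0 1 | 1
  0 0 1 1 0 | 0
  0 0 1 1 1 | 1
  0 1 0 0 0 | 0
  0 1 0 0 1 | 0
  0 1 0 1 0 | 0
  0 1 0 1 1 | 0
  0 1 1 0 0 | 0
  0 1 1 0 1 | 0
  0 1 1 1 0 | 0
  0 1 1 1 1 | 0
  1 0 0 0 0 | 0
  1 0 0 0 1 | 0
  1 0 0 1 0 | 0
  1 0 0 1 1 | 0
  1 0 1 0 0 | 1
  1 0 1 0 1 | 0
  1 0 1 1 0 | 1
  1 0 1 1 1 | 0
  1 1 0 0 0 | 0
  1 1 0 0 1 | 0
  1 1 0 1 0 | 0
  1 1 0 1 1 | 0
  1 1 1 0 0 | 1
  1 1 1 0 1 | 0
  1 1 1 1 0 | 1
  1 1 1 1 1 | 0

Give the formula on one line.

(((~b & e) & (b | ~a)) | (~e & (a & c)))

  ~b = 11111111000000001111111100000000
  (~b & e) = 01010101000000000101010100000000
  ~a = 11111111111111110000000000000000
  (b | ~a) = 11111111111111110000000011111111
  ((~b & e) & (b | ~a)) = 01010101000000000000000000000000
  ~e = 10101010101010101010101010101010
  (a & c) = 00000000000000000000111100001111
  (~e & (a & c)) = 00000000000000000000101000001010
  (((~b & e) & (b | ~a)) | (~e & (a & c))) = 01010101000000000000101000001010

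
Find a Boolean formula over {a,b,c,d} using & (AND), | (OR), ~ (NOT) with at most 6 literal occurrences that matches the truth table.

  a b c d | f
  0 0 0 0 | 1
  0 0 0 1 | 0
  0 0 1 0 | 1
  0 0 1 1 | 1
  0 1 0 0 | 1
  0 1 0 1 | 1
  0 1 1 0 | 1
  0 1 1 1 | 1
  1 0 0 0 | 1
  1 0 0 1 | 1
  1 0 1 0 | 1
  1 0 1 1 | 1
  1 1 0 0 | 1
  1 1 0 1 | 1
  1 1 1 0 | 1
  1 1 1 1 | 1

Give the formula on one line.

  (a | b) = 0000111111111111
  ~c = 1100110011001100
  ((a | b) & ~c) = 0000110011001100
  ~d = 1010101010101010
  (((a | b) & ~c) | ~d) = 1010111011101110
  ((((a | b) & ~c) | ~d) | c) = 1011111111111111

((((a | b) & ~c) | ~d) | c)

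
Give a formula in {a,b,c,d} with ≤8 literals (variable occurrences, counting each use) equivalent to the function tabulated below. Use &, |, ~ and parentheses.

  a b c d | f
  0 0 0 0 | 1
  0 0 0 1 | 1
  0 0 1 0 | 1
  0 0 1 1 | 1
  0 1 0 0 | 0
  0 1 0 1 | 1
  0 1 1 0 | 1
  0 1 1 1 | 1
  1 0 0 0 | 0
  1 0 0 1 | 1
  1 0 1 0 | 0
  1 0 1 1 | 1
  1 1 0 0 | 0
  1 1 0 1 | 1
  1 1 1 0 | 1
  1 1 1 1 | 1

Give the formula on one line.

(((c & b) | d) | (~b & ~a))

  (c & b) = 0000001100000011
  ((c & b) | d) = 0101011101010111
  ~b = 1111000011110000
  ~a = 1111111100000000
  (~b & ~a) = 1111000000000000
  (((c & b) | d) | (~b & ~a)) = 1111011101010111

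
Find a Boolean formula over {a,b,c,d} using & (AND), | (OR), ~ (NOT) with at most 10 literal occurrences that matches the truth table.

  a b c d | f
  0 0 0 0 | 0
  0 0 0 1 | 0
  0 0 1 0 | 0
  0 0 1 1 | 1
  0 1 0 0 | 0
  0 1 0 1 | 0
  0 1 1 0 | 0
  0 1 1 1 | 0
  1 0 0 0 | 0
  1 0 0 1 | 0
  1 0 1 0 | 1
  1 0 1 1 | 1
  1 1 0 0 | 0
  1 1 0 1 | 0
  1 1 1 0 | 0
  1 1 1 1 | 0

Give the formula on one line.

(((a | ((~b | (~a & b)) & d)) & c) & ~b)

  ~b = 1111000011110000
  ~a = 1111111100000000
  (~a & b) = 0000111100000000
  (~b | (~a & b)) = 1111111111110000
  ((~b | (~a & b)) & d) = 0101010101010000
  (a | ((~b | (~a & b)) & d)) = 0101010111111111
  ((a | ((~b | (~a & b)) & d)) & c) = 0001000100110011
  (((a | ((~b | (~a & b)) & d)) & c) & ~b) = 0001000000110000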